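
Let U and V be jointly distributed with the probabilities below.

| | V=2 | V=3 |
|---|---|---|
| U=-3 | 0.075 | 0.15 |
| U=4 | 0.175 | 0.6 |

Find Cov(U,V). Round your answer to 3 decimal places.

0.131

E[U] = 2.425,  E[V] = 2.75
E[UV] = 6.8
Cov(U,V) = E[UV] − E[U]E[V] = 6.8 − (2.425)(2.75) = 0.13125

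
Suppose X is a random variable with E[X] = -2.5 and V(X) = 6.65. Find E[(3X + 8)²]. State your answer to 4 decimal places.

60.1000

E[3X + 8] = 3·-2.5 + 8 = 0.5
V(3X + 8) = (3)²·6.65 = 59.85
E[(3X + 8)²] = V((3X + 8)) + (E[(3X + 8)])² = 59.85 + (0.5)² = 60.1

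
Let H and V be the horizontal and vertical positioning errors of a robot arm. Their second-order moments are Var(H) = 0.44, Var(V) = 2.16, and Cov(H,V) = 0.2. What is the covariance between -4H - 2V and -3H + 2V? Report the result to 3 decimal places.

-3.760

Cov(-4H - 2V, -3H + 2V) = (-4)(-3)Var(H) + (-2)(2)Var(V) + [(-4)(2) + (-2)(-3)]Cov(H,V)
= 12·0.44 + -4·2.16 + -2·0.2 = -3.76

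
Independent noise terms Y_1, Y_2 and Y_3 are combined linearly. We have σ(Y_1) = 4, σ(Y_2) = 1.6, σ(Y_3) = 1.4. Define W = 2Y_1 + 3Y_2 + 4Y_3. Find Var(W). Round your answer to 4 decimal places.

118.4000

Var(Y_1) = 16, Var(Y_2) = 2.56, Var(Y_3) = 1.96
By independence, Var(W) = (2)²Var(Y_1) + (3)²Var(Y_2) + (4)²Var(Y_3)
= (2)²·16 + (3)²·2.56 + (4)²·1.96 = 118.4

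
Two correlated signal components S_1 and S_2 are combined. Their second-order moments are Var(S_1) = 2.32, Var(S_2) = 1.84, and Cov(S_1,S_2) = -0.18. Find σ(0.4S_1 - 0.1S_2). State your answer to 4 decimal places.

Var(0.4S_1 - 0.1S_2) = (0.4)²·Var(S_1) + (-0.1)²·Var(S_2) + 2·(0.4)·(-0.1)·Cov(S_1,S_2)
= 0.16·2.32 + 0.01·1.84 + -0.08·-0.18 = 0.404
σ(0.4S_1 - 0.1S_2) = √0.404 ≈ 0.6356

0.6356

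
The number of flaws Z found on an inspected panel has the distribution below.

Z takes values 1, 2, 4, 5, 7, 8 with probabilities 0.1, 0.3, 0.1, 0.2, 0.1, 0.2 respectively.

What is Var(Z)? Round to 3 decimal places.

6.240

E[Z] = (1)(0.1) + (2)(0.3) + (4)(0.1) + (5)(0.2) + (7)(0.1) + (8)(0.2) = 4.4
E[Z²] = (1)²(0.1) + (2)²(0.3) + (4)²(0.1) + (5)²(0.2) + (7)²(0.1) + (8)²(0.2) = 25.6
Var(Z) = E[Z²] − (E[Z])² = 25.6 − (4.4)² = 6.24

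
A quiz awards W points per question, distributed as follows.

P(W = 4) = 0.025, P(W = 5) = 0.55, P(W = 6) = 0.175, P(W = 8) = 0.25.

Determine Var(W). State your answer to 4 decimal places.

E[W] = (4)(0.025) + (5)(0.55) + (6)(0.175) + (8)(0.25) = 5.9
E[W²] = (4)²(0.025) + (5)²(0.55) + (6)²(0.175) + (8)²(0.25) = 36.45
Var(W) = E[W²] − (E[W])² = 36.45 − (5.9)² = 1.64

1.6400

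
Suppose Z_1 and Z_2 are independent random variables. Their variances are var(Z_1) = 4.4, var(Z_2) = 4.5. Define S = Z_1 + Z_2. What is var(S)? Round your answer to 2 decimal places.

8.90

By independence, var(S) = (1)²var(Z_1) + (1)²var(Z_2)
= (1)²·4.4 + (1)²·4.5 = 8.9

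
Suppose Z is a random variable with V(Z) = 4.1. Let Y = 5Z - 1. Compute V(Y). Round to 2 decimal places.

102.50

V(5Z - 1) = (5)²·V(Z) = 25·4.1 = 102.5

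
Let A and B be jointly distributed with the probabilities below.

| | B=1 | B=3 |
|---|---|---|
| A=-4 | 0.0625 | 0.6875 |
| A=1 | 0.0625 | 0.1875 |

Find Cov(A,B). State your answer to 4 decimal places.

E[A] = -2.75,  E[B] = 2.75
E[AB] = -7.875
Cov(A,B) = E[AB] − E[A]E[B] = -7.875 − (-2.75)(2.75) = -0.3125

-0.3125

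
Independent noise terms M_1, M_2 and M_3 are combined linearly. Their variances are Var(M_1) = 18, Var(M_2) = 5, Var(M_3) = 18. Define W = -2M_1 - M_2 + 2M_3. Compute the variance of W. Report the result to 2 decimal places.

149.00

By independence, Var(W) = (-2)²Var(M_1) + (-1)²Var(M_2) + (2)²Var(M_3)
= (-2)²·18 + (-1)²·5 + (2)²·18 = 149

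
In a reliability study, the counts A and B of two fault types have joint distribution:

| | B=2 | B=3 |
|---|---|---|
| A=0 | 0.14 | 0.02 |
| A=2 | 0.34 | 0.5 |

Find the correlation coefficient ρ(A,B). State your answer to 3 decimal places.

0.345

E[A] = 1.68,  E[B] = 2.52
E[AB] = 4.36
Cov(A,B) = E[AB] − E[A]E[B] = 4.36 − (1.68)(2.52) = 0.1264
var(A) = 0.5376,  var(B) = 0.2496
ρ = 0.1264 / √(0.5376·0.2496) ≈ 0.345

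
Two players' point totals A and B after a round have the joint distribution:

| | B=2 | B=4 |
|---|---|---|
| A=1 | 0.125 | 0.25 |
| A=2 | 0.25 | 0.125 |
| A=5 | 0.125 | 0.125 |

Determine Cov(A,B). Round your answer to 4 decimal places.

E[A] = 2.375,  E[B] = 3
E[AB] = 7
Cov(A,B) = E[AB] − E[A]E[B] = 7 − (2.375)(3) = -0.125

-0.1250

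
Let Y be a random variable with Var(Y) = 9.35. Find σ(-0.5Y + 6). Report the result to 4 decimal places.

Var(-0.5Y + 6) = (-0.5)²·9.35 = 2.3375
σ(-0.5Y + 6) = √2.3375 ≈ 1.5289

1.5289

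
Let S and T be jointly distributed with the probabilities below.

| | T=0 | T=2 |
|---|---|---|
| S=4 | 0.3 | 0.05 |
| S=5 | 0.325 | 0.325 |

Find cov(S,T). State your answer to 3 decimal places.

E[S] = 4.65,  E[T] = 0.75
E[ST] = 3.65
cov(S,T) = E[ST] − E[S]E[T] = 3.65 − (4.65)(0.75) = 0.1625

0.163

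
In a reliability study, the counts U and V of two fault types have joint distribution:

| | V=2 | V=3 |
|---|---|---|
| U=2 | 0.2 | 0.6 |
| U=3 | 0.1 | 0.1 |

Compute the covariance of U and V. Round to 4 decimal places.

-0.0400

E[U] = 2.2,  E[V] = 2.7
E[UV] = 5.9
Cov(U,V) = E[UV] − E[U]E[V] = 5.9 − (2.2)(2.7) = -0.04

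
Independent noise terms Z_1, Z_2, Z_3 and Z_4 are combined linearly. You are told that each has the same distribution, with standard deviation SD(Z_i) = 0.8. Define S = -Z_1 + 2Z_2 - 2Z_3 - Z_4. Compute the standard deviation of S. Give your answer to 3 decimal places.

2.530

Var(Z_i) = (0.8)² = 0.64
By independence, Var(S) = (-1)²Var(Z_1) + (2)²Var(Z_2) + (-2)²Var(Z_3) + (-1)²Var(Z_4)
= (-1)²·0.64 + (2)²·0.64 + (-2)²·0.64 + (-1)²·0.64 = 6.4
SD(S) = √6.4 ≈ 2.530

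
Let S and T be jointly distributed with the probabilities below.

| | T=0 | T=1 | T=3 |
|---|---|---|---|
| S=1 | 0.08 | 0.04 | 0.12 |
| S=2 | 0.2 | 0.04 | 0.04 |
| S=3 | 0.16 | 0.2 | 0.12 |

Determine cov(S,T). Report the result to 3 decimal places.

-0.109

E[S] = 2.24,  E[T] = 1.12
E[ST] = 2.4
cov(S,T) = E[ST] − E[S]E[T] = 2.4 − (2.24)(1.12) = -0.1088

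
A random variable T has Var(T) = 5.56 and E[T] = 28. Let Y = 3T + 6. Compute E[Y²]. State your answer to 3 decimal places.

8150.040

E[3T + 6] = 3·28 + 6 = 90
Var(3T + 6) = (3)²·5.56 = 50.04
E[Y²] = Var(Y) + (E[Y])² = 50.04 + (90)² = 8150.04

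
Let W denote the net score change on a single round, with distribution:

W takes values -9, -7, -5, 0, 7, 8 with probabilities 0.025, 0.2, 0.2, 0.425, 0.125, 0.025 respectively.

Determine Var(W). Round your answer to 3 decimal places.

E[W] = (-9)(0.025) + (-7)(0.2) + (-5)(0.2) + (0)(0.425) + (7)(0.125) + (8)(0.025) = -1.55
E[W²] = (-9)²(0.025) + (-7)²(0.2) + (-5)²(0.2) + (0)²(0.425) + (7)²(0.125) + (8)²(0.025) = 24.55
Var(W) = E[W²] − (E[W])² = 24.55 − (-1.55)² = 22.1475

22.148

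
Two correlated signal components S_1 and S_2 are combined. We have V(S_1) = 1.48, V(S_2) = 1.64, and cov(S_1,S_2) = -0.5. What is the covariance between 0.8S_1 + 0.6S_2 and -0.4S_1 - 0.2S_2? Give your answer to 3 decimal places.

cov(0.8S_1 + 0.6S_2, -0.4S_1 - 0.2S_2) = (0.8)(-0.4)V(S_1) + (0.6)(-0.2)V(S_2) + [(0.8)(-0.2) + (0.6)(-0.4)]cov(S_1,S_2)
= -0.32·1.48 + -0.12·1.64 + -0.4·-0.5 = -0.4704

-0.470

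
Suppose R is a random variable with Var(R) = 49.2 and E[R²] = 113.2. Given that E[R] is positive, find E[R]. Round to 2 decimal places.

8.00

(E[R])² = E[R²] − Var(R) = 113.2 − 49.2 = 64
E[R] = √64 = 8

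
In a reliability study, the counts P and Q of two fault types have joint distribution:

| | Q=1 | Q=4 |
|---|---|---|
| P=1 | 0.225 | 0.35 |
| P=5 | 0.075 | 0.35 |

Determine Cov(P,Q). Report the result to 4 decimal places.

E[P] = 2.7,  E[Q] = 3.1
E[PQ] = 9
Cov(P,Q) = E[PQ] − E[P]E[Q] = 9 − (2.7)(3.1) = 0.63

0.6300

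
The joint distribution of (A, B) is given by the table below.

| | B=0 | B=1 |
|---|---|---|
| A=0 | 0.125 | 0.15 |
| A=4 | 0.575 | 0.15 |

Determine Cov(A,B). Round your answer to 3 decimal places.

-0.270

E[A] = 2.9,  E[B] = 0.3
E[AB] = 0.6
Cov(A,B) = E[AB] − E[A]E[B] = 0.6 − (2.9)(0.3) = -0.27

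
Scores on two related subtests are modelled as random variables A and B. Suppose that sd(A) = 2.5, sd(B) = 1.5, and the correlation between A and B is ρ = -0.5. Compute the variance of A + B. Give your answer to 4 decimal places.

Var(A) = (2.5)² = 6.25;  Var(B) = (1.5)² = 2.25
Cov(A,B) = ρ·sd(A)·sd(B) = -0.5·2.5·1.5 = -1.875
Var(A + B) = (1)²·Var(A) + (1)²·Var(B) + 2·(1)·(1)·Cov(A,B)
= 1·6.25 + 1·2.25 + 2·-1.875 = 4.75

4.7500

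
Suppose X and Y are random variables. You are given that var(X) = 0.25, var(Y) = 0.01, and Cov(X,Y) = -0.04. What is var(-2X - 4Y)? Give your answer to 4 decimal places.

0.5200

var(-2X - 4Y) = (-2)²·var(X) + (-4)²·var(Y) + 2·(-2)·(-4)·Cov(X,Y)
= 4·0.25 + 16·0.01 + 16·-0.04 = 0.52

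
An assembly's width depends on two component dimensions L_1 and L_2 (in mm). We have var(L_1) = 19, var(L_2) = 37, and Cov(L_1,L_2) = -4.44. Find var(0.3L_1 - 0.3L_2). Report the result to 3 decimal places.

var(0.3L_1 - 0.3L_2) = (0.3)²·var(L_1) + (-0.3)²·var(L_2) + 2·(0.3)·(-0.3)·Cov(L_1,L_2)
= 0.09·19 + 0.09·37 + -0.18·-4.44 = 5.8392

5.839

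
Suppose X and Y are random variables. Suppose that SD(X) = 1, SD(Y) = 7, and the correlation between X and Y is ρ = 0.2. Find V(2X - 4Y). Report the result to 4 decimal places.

765.6000

V(X) = (1)² = 1;  V(Y) = (7)² = 49
cov(X,Y) = ρ·SD(X)·SD(Y) = 0.2·1·7 = 1.4
V(2X - 4Y) = (2)²·V(X) + (-4)²·V(Y) + 2·(2)·(-4)·cov(X,Y)
= 4·1 + 16·49 + -16·1.4 = 765.6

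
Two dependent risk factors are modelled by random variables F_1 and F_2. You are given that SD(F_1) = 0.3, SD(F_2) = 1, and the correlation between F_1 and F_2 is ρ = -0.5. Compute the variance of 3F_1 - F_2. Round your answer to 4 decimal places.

2.7100

Var(F_1) = (0.3)² = 0.09;  Var(F_2) = (1)² = 1
Cov(F_1,F_2) = ρ·SD(F_1)·SD(F_2) = -0.5·0.3·1 = -0.15
Var(3F_1 - F_2) = (3)²·Var(F_1) + (-1)²·Var(F_2) + 2·(3)·(-1)·Cov(F_1,F_2)
= 9·0.09 + 1·1 + -6·-0.15 = 2.71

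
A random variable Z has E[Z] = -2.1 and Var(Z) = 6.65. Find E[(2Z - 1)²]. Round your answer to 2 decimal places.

E[2Z - 1] = 2·-2.1 − 1 = -5.2
Var(2Z - 1) = (2)²·6.65 = 26.6
E[(2Z - 1)²] = Var((2Z - 1)) + (E[(2Z - 1)])² = 26.6 + (-5.2)² = 53.64

53.64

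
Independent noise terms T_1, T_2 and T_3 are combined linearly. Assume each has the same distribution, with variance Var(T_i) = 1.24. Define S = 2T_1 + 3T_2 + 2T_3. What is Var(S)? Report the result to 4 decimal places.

By independence, Var(S) = (2)²Var(T_1) + (3)²Var(T_2) + (2)²Var(T_3)
= (2)²·1.24 + (3)²·1.24 + (2)²·1.24 = 21.08

21.0800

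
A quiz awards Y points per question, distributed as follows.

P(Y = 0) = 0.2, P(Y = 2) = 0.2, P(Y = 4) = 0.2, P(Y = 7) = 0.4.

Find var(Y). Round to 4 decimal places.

E[Y] = (0)(0.2) + (2)(0.2) + (4)(0.2) + (7)(0.4) = 4
E[Y²] = (0)²(0.2) + (2)²(0.2) + (4)²(0.2) + (7)²(0.4) = 23.6
var(Y) = E[Y²] − (E[Y])² = 23.6 − (4)² = 7.6

7.6000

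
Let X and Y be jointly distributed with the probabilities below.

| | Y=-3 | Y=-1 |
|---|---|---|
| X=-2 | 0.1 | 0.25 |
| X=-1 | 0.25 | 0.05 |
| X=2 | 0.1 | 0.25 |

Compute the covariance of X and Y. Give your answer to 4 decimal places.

0.2300

E[X] = -0.3,  E[Y] = -1.9
E[XY] = 0.8
cov(X,Y) = E[XY] − E[X]E[Y] = 0.8 − (-0.3)(-1.9) = 0.23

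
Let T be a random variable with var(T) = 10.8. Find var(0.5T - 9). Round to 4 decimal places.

2.7000

var(0.5T - 9) = (0.5)²·var(T) = 0.25·10.8 = 2.7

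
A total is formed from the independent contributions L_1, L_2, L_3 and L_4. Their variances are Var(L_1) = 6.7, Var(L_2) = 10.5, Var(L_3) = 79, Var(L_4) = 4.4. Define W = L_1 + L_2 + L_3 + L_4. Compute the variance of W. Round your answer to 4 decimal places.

100.6000

By independence, Var(W) = (1)²Var(L_1) + (1)²Var(L_2) + (1)²Var(L_3) + (1)²Var(L_4)
= (1)²·6.7 + (1)²·10.5 + (1)²·79 + (1)²·4.4 = 100.6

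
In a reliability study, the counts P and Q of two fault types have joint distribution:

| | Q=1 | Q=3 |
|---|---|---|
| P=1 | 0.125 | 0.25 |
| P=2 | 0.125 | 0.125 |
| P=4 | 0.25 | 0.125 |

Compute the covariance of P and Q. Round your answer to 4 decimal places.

E[P] = 2.375,  E[Q] = 2
E[PQ] = 4.375
Cov(P,Q) = E[PQ] − E[P]E[Q] = 4.375 − (2.375)(2) = -0.375

-0.3750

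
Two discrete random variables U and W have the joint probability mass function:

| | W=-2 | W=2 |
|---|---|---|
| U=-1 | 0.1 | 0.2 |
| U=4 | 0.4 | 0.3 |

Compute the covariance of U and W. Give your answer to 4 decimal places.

E[U] = 2.5,  E[W] = 0
E[UW] = -1
cov(U,W) = E[UW] − E[U]E[W] = -1 − (2.5)(0) = -1

-1.0000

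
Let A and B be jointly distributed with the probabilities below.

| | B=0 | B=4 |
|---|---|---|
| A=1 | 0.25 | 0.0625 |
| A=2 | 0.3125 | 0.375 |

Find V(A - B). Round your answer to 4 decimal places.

E[A] = 1.6875,  E[B] = 1.75,  E[AB] = 3.25
V(A) = 3.0625 − (1.6875)² = 0.21484375;  V(B) = 7 − (1.75)² = 3.9375
Cov(A,B) = 3.25 − (1.6875)(1.75) = 0.296875
V(A - B) = (1)²·0.21484375 + (-1)²·3.9375 + 2·(1)·(-1)·0.296875 = 3.55859375

3.5586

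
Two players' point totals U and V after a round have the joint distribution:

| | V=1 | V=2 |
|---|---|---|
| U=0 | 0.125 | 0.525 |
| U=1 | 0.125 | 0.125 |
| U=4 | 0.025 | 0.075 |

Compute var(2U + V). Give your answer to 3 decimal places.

E[U] = 0.65,  E[V] = 1.725,  E[UV] = 1.075
var(U) = 1.85 − (0.65)² = 1.4275;  var(V) = 3.175 − (1.725)² = 0.199375
Cov(U,V) = 1.075 − (0.65)(1.725) = -0.04625
var(2U + V) = (2)²·1.4275 + (1)²·0.199375 + 2·(2)·(1)·-0.04625 = 5.724375

5.724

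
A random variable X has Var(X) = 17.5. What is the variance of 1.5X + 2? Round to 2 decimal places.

39.38

Var(1.5X + 2) = (1.5)²·Var(X) = 2.25·17.5 = 39.375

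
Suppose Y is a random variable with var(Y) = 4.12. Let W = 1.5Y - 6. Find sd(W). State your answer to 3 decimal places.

var(1.5Y - 6) = (1.5)²·4.12 = 9.27
sd(W) = √9.27 ≈ 3.045

3.045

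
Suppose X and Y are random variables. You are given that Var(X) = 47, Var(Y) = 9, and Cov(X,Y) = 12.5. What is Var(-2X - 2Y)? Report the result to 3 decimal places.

Var(-2X - 2Y) = (-2)²·Var(X) + (-2)²·Var(Y) + 2·(-2)·(-2)·Cov(X,Y)
= 4·47 + 4·9 + 8·12.5 = 324

324.000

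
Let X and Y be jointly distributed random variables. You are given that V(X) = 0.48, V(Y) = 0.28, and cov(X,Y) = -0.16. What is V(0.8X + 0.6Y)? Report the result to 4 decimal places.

0.2544

V(0.8X + 0.6Y) = (0.8)²·V(X) + (0.6)²·V(Y) + 2·(0.8)·(0.6)·cov(X,Y)
= 0.64·0.48 + 0.36·0.28 + 0.96·-0.16 = 0.2544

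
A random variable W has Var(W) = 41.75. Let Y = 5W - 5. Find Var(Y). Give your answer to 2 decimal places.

Var(5W - 5) = (5)²·Var(W) = 25·41.75 = 1043.75

1043.75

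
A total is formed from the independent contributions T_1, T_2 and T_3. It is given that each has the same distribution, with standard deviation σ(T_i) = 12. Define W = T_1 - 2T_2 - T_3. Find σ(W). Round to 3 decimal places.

29.394

Var(T_i) = (12)² = 144
By independence, Var(W) = (1)²Var(T_1) + (-2)²Var(T_2) + (-1)²Var(T_3)
= (1)²·144 + (-2)²·144 + (-1)²·144 = 864
σ(W) = √864 ≈ 29.394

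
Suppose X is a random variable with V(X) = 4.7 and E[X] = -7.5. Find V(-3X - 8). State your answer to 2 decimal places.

V(-3X - 8) = (-3)²·V(X) = 9·4.7 = 42.3

42.30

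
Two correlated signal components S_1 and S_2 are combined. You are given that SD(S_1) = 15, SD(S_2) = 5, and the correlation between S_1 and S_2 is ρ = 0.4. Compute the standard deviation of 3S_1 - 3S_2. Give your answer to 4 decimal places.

var(S_1) = (15)² = 225;  var(S_2) = (5)² = 25
Cov(S_1,S_2) = ρ·SD(S_1)·SD(S_2) = 0.4·15·5 = 30
var(3S_1 - 3S_2) = (3)²·var(S_1) + (-3)²·var(S_2) + 2·(3)·(-3)·Cov(S_1,S_2)
= 9·225 + 9·25 + -18·30 = 1710
SD(3S_1 - 3S_2) = √1710 ≈ 41.3521

41.3521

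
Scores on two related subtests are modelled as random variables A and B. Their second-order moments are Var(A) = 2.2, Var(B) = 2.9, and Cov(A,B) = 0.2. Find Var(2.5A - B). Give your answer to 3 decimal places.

15.650

Var(2.5A - B) = (2.5)²·Var(A) + (-1)²·Var(B) + 2·(2.5)·(-1)·Cov(A,B)
= 6.25·2.2 + 1·2.9 + -5·0.2 = 15.65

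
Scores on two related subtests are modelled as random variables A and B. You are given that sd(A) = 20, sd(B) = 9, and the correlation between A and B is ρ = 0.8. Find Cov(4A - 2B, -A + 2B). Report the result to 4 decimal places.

Var(A) = (20)² = 400;  Var(B) = (9)² = 81
Cov(A,B) = ρ·sd(A)·sd(B) = 0.8·20·9 = 144
Cov(4A - 2B, -A + 2B) = (4)(-1)Var(A) + (-2)(2)Var(B) + [(4)(2) + (-2)(-1)]Cov(A,B)
= -4·400 + -4·81 + 10·144 = -484

-484.0000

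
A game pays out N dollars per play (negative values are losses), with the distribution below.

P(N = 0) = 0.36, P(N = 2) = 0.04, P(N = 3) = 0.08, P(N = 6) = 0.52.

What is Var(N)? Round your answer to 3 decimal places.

7.766

E[N] = (0)(0.36) + (2)(0.04) + (3)(0.08) + (6)(0.52) = 3.44
E[N²] = (0)²(0.36) + (2)²(0.04) + (3)²(0.08) + (6)²(0.52) = 19.6
Var(N) = E[N²] − (E[N])² = 19.6 − (3.44)² = 7.7664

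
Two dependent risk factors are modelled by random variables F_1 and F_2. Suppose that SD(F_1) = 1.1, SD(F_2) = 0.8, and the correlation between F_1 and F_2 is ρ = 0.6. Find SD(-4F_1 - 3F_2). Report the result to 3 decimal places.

6.148

V(F_1) = (1.1)² = 1.21;  V(F_2) = (0.8)² = 0.64
cov(F_1,F_2) = ρ·SD(F_1)·SD(F_2) = 0.6·1.1·0.8 = 0.528
V(-4F_1 - 3F_2) = (-4)²·V(F_1) + (-3)²·V(F_2) + 2·(-4)·(-3)·cov(F_1,F_2)
= 16·1.21 + 9·0.64 + 24·0.528 = 37.792
SD(-4F_1 - 3F_2) = √37.792 ≈ 6.148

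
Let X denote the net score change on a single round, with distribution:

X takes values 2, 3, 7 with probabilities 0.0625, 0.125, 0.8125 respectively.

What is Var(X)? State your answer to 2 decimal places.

2.90

E[X] = (2)(0.0625) + (3)(0.125) + (7)(0.8125) = 6.1875
E[X²] = (2)²(0.0625) + (3)²(0.125) + (7)²(0.8125) = 41.1875
Var(X) = E[X²] − (E[X])² = 41.1875 − (6.1875)² = 2.90234375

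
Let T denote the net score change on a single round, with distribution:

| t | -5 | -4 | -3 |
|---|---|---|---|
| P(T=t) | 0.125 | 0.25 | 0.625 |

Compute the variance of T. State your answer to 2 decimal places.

0.50

E[T] = (-5)(0.125) + (-4)(0.25) + (-3)(0.625) = -3.5
E[T²] = (-5)²(0.125) + (-4)²(0.25) + (-3)²(0.625) = 12.75
var(T) = E[T²] − (E[T])² = 12.75 − (-3.5)² = 0.5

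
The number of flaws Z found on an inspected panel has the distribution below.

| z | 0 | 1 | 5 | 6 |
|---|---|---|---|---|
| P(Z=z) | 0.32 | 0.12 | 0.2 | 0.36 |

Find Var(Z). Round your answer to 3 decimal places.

E[Z] = (0)(0.32) + (1)(0.12) + (5)(0.2) + (6)(0.36) = 3.28
E[Z²] = (0)²(0.32) + (1)²(0.12) + (5)²(0.2) + (6)²(0.36) = 18.08
Var(Z) = E[Z²] − (E[Z])² = 18.08 − (3.28)² = 7.3216

7.322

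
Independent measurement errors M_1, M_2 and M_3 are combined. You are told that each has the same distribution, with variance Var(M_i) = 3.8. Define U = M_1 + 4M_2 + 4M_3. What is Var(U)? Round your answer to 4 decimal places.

By independence, Var(U) = (1)²Var(M_1) + (4)²Var(M_2) + (4)²Var(M_3)
= (1)²·3.8 + (4)²·3.8 + (4)²·3.8 = 125.4

125.4000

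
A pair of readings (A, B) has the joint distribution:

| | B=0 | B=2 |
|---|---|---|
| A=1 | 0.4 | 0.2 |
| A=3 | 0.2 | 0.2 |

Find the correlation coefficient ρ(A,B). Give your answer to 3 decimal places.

0.167

E[A] = 1.8,  E[B] = 0.8
E[AB] = 1.6
cov(A,B) = E[AB] − E[A]E[B] = 1.6 − (1.8)(0.8) = 0.16
var(A) = 0.96,  var(B) = 0.96
ρ = 0.16 / √(0.96·0.96) ≈ 0.167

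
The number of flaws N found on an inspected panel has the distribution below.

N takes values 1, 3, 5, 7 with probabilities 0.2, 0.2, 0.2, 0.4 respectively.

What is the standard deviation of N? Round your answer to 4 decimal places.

E[N] = (1)(0.2) + (3)(0.2) + (5)(0.2) + (7)(0.4) = 4.6
E[N²] = (1)²(0.2) + (3)²(0.2) + (5)²(0.2) + (7)²(0.4) = 26.6
Var(N) = E[N²] − (E[N])² = 26.6 − (4.6)² = 5.44
σ(N) = √5.44 ≈ 2.3324

2.3324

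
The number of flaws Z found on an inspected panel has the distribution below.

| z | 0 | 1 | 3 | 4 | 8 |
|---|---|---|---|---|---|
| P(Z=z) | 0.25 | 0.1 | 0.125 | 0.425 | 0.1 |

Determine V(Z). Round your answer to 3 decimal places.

E[Z] = (0)(0.25) + (1)(0.1) + (3)(0.125) + (4)(0.425) + (8)(0.1) = 2.975
E[Z²] = (0)²(0.25) + (1)²(0.1) + (3)²(0.125) + (4)²(0.425) + (8)²(0.1) = 14.425
V(Z) = E[Z²] − (E[Z])² = 14.425 − (2.975)² = 5.574375

5.574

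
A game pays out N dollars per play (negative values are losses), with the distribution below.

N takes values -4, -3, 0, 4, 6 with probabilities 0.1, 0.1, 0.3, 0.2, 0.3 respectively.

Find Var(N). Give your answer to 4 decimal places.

E[N] = (-4)(0.1) + (-3)(0.1) + (0)(0.3) + (4)(0.2) + (6)(0.3) = 1.9
E[N²] = (-4)²(0.1) + (-3)²(0.1) + (0)²(0.3) + (4)²(0.2) + (6)²(0.3) = 16.5
Var(N) = E[N²] − (E[N])² = 16.5 − (1.9)² = 12.89

12.8900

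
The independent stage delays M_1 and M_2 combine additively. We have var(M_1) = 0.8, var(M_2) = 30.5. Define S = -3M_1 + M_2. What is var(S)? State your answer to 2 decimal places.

By independence, var(S) = (-3)²var(M_1) + (1)²var(M_2)
= (-3)²·0.8 + (1)²·30.5 = 37.7

37.70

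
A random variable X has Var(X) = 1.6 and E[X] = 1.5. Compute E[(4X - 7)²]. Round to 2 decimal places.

26.60

E[4X - 7] = 4·1.5 − 7 = -1
Var(4X - 7) = (4)²·1.6 = 25.6
E[(4X - 7)²] = Var((4X - 7)) + (E[(4X - 7)])² = 25.6 + (-1)² = 26.6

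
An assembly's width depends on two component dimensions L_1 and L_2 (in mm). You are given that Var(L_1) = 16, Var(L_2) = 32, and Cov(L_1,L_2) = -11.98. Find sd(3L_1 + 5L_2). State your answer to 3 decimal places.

24.179

Var(3L_1 + 5L_2) = (3)²·Var(L_1) + (5)²·Var(L_2) + 2·(3)·(5)·Cov(L_1,L_2)
= 9·16 + 25·32 + 30·-11.98 = 584.6
sd(3L_1 + 5L_2) = √584.6 ≈ 24.179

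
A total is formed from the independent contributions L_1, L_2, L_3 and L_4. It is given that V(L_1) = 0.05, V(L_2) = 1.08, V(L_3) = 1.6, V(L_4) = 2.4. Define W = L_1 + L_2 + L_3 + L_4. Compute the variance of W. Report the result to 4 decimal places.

By independence, V(W) = (1)²V(L_1) + (1)²V(L_2) + (1)²V(L_3) + (1)²V(L_4)
= (1)²·0.05 + (1)²·1.08 + (1)²·1.6 + (1)²·2.4 = 5.13

5.1300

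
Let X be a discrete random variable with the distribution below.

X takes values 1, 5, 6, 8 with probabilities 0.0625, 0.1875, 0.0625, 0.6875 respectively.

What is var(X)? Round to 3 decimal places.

E[X] = (1)(0.0625) + (5)(0.1875) + (6)(0.0625) + (8)(0.6875) = 6.875
E[X²] = (1)²(0.0625) + (5)²(0.1875) + (6)²(0.0625) + (8)²(0.6875) = 51
var(X) = E[X²] − (E[X])² = 51 − (6.875)² = 3.734375

3.734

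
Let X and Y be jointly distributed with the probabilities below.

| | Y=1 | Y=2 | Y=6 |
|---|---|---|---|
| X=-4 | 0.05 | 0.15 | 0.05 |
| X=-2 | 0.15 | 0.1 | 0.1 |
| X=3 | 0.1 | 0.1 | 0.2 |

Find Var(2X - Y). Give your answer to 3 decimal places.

33.490

E[X] = -0.5,  E[Y] = 3.1,  E[XY] = 0
Var(X) = 9 − (-0.5)² = 8.75;  Var(Y) = 14.3 − (3.1)² = 4.69
cov(X,Y) = 0 − (-0.5)(3.1) = 1.55
Var(2X - Y) = (2)²·8.75 + (-1)²·4.69 + 2·(2)·(-1)·1.55 = 33.49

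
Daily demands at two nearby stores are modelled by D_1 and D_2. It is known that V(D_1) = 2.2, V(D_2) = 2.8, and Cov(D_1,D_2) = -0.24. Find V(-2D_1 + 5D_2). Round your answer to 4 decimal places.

V(-2D_1 + 5D_2) = (-2)²·V(D_1) + (5)²·V(D_2) + 2·(-2)·(5)·Cov(D_1,D_2)
= 4·2.2 + 25·2.8 + -20·-0.24 = 83.6

83.6000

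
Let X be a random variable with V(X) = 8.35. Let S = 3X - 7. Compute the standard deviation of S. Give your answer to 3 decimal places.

8.669

V(3X - 7) = (3)²·8.35 = 75.15
SD(S) = √75.15 ≈ 8.669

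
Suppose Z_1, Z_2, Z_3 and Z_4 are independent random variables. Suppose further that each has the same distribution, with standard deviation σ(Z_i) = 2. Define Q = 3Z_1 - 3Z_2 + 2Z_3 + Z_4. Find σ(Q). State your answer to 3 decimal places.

var(Z_i) = (2)² = 4
By independence, var(Q) = (3)²var(Z_1) + (-3)²var(Z_2) + (2)²var(Z_3) + (1)²var(Z_4)
= (3)²·4 + (-3)²·4 + (2)²·4 + (1)²·4 = 92
σ(Q) = √92 ≈ 9.592

9.592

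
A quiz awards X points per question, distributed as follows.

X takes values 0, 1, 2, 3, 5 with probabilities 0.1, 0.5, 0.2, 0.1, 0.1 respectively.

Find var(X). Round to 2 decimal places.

1.81

E[X] = (0)(0.1) + (1)(0.5) + (2)(0.2) + (3)(0.1) + (5)(0.1) = 1.7
E[X²] = (0)²(0.1) + (1)²(0.5) + (2)²(0.2) + (3)²(0.1) + (5)²(0.1) = 4.7
var(X) = E[X²] − (E[X])² = 4.7 − (1.7)² = 1.81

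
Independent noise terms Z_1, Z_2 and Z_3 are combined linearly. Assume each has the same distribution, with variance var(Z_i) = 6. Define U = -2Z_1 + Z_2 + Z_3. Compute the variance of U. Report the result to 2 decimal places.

36.00

By independence, var(U) = (-2)²var(Z_1) + (1)²var(Z_2) + (1)²var(Z_3)
= (-2)²·6 + (1)²·6 + (1)²·6 = 36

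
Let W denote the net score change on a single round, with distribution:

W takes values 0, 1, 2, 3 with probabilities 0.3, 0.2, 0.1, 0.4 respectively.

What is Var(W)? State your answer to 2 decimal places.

1.64

E[W] = (0)(0.3) + (1)(0.2) + (2)(0.1) + (3)(0.4) = 1.6
E[W²] = (0)²(0.3) + (1)²(0.2) + (2)²(0.1) + (3)²(0.4) = 4.2
Var(W) = E[W²] − (E[W])² = 4.2 − (1.6)² = 1.64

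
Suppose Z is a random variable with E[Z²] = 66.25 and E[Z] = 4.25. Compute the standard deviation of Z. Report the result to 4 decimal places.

6.9417

Var(Z) = 66.25 − (4.25)² = 48.1875
SD(Z) = √48.1875 ≈ 6.9417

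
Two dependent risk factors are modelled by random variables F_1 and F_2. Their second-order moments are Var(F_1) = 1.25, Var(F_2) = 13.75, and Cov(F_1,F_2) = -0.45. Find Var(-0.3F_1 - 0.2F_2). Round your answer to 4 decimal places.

0.6085

Var(-0.3F_1 - 0.2F_2) = (-0.3)²·Var(F_1) + (-0.2)²·Var(F_2) + 2·(-0.3)·(-0.2)·Cov(F_1,F_2)
= 0.09·1.25 + 0.04·13.75 + 0.12·-0.45 = 0.6085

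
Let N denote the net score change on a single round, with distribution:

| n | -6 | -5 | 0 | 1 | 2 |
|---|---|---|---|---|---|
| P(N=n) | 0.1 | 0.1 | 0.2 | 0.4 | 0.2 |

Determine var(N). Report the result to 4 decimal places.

7.2100

E[N] = (-6)(0.1) + (-5)(0.1) + (0)(0.2) + (1)(0.4) + (2)(0.2) = -0.3
E[N²] = (-6)²(0.1) + (-5)²(0.1) + (0)²(0.2) + (1)²(0.4) + (2)²(0.2) = 7.3
var(N) = E[N²] − (E[N])² = 7.3 − (-0.3)² = 7.21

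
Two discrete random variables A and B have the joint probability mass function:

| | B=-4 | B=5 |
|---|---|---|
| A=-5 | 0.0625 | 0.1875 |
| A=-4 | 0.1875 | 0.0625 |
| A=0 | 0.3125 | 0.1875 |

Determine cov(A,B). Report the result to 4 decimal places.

-1.8281

E[A] = -2.25,  E[B] = -0.0625
E[AB] = -1.6875
cov(A,B) = E[AB] − E[A]E[B] = -1.6875 − (-2.25)(-0.0625) = -1.828125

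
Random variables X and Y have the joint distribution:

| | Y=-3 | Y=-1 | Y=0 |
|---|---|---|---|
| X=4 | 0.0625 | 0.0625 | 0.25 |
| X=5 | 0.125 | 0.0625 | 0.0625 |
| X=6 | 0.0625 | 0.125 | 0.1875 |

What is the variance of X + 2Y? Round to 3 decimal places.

6.500

E[X] = 5,  E[Y] = -1,  E[XY] = -5.0625
V(X) = 25.75 − (5)² = 0.75;  V(Y) = 2.5 − (-1)² = 1.5
cov(X,Y) = -5.0625 − (5)(-1) = -0.0625
V(X + 2Y) = (1)²·0.75 + (2)²·1.5 + 2·(1)·(2)·-0.0625 = 6.5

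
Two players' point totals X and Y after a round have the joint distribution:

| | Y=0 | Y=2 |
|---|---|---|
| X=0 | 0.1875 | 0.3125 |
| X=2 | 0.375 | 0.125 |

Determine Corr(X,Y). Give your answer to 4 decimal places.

E[X] = 1,  E[Y] = 0.875
E[XY] = 0.5
Cov(X,Y) = E[XY] − E[X]E[Y] = 0.5 − (1)(0.875) = -0.375
Var(X) = 1,  Var(Y) = 0.984375
ρ = -0.375 / √(1·0.984375) ≈ -0.3780

-0.3780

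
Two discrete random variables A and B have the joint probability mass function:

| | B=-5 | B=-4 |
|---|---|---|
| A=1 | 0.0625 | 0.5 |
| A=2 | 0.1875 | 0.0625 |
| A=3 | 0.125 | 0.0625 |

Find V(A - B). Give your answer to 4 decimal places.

E[A] = 1.625,  E[B] = -4.375,  E[AB] = -7.3125
V(A) = 3.25 − (1.625)² = 0.609375;  V(B) = 19.375 − (-4.375)² = 0.234375
Cov(A,B) = -7.3125 − (1.625)(-4.375) = -0.203125
V(A - B) = (1)²·0.609375 + (-1)²·0.234375 + 2·(1)·(-1)·-0.203125 = 1.25

1.2500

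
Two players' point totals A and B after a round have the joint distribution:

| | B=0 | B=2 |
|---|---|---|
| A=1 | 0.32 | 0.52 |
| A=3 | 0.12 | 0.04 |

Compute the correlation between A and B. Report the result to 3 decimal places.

E[A] = 1.32,  E[B] = 1.12
E[AB] = 1.28
cov(A,B) = E[AB] − E[A]E[B] = 1.28 − (1.32)(1.12) = -0.1984
Var(A) = 0.5376,  Var(B) = 0.9856
ρ = -0.1984 / √(0.5376·0.9856) ≈ -0.273

-0.273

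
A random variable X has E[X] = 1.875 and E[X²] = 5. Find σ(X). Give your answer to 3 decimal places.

1.218

var(X) = 5 − (1.875)² = 1.484375
σ(X) = √1.484375 ≈ 1.218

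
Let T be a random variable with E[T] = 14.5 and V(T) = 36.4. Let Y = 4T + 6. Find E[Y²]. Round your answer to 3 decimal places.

E[4T + 6] = 4·14.5 + 6 = 64
V(4T + 6) = (4)²·36.4 = 582.4
E[Y²] = V(Y) + (E[Y])² = 582.4 + (64)² = 4678.4

4678.400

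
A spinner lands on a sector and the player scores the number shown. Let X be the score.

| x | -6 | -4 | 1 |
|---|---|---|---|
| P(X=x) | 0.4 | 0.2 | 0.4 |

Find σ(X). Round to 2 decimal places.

E[X] = (-6)(0.4) + (-4)(0.2) + (1)(0.4) = -2.8
E[X²] = (-6)²(0.4) + (-4)²(0.2) + (1)²(0.4) = 18
Var(X) = E[X²] − (E[X])² = 18 − (-2.8)² = 10.16
σ(X) = √10.16 ≈ 3.19

3.19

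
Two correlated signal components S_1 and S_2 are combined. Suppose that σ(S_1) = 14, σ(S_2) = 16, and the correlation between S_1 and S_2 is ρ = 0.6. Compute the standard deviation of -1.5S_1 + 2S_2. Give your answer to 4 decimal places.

25.6632

Var(S_1) = (14)² = 196;  Var(S_2) = (16)² = 256
cov(S_1,S_2) = ρ·σ(S_1)·σ(S_2) = 0.6·14·16 = 134.4
Var(-1.5S_1 + 2S_2) = (-1.5)²·Var(S_1) + (2)²·Var(S_2) + 2·(-1.5)·(2)·cov(S_1,S_2)
= 2.25·196 + 4·256 + -6·134.4 = 658.6
σ(-1.5S_1 + 2S_2) = √658.6 ≈ 25.6632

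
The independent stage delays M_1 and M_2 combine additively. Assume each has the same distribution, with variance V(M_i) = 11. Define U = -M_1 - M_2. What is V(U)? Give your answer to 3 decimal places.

By independence, V(U) = (-1)²V(M_1) + (-1)²V(M_2)
= (-1)²·11 + (-1)²·11 = 22

22.000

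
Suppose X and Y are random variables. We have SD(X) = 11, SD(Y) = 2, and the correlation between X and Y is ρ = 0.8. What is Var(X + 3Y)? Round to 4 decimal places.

Var(X) = (11)² = 121;  Var(Y) = (2)² = 4
Cov(X,Y) = ρ·SD(X)·SD(Y) = 0.8·11·2 = 17.6
Var(X + 3Y) = (1)²·Var(X) + (3)²·Var(Y) + 2·(1)·(3)·Cov(X,Y)
= 1·121 + 9·4 + 6·17.6 = 262.6

262.6000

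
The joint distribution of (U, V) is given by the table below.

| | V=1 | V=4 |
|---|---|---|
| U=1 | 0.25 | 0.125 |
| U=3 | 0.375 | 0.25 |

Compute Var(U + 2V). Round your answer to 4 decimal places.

9.7500

E[U] = 2.25,  E[V] = 2.125,  E[UV] = 4.875
Var(U) = 6 − (2.25)² = 0.9375;  Var(V) = 6.625 − (2.125)² = 2.109375
cov(U,V) = 4.875 − (2.25)(2.125) = 0.09375
Var(U + 2V) = (1)²·0.9375 + (2)²·2.109375 + 2·(1)·(2)·0.09375 = 9.75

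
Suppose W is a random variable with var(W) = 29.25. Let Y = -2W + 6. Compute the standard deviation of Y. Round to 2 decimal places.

var(-2W + 6) = (-2)²·29.25 = 117
sd(Y) = √117 ≈ 10.82

10.82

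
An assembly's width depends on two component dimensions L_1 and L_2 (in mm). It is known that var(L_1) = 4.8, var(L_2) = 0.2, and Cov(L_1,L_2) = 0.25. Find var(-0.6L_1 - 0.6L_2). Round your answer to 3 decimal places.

var(-0.6L_1 - 0.6L_2) = (-0.6)²·var(L_1) + (-0.6)²·var(L_2) + 2·(-0.6)·(-0.6)·Cov(L_1,L_2)
= 0.36·4.8 + 0.36·0.2 + 0.72·0.25 = 1.98

1.980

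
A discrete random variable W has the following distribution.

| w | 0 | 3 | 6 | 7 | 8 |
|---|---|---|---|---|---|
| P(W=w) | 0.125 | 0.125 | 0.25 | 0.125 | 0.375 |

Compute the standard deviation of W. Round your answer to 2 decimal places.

E[W] = (0)(0.125) + (3)(0.125) + (6)(0.25) + (7)(0.125) + (8)(0.375) = 5.75
E[W²] = (0)²(0.125) + (3)²(0.125) + (6)²(0.25) + (7)²(0.125) + (8)²(0.375) = 40.25
Var(W) = E[W²] − (E[W])² = 40.25 − (5.75)² = 7.1875
SD(W) = √7.1875 ≈ 2.68

2.68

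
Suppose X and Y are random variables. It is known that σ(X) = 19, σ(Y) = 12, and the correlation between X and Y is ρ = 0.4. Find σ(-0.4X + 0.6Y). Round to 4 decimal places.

8.1132

var(X) = (19)² = 361;  var(Y) = (12)² = 144
Cov(X,Y) = ρ·σ(X)·σ(Y) = 0.4·19·12 = 91.2
var(-0.4X + 0.6Y) = (-0.4)²·var(X) + (0.6)²·var(Y) + 2·(-0.4)·(0.6)·Cov(X,Y)
= 0.16·361 + 0.36·144 + -0.48·91.2 = 65.824
σ(-0.4X + 0.6Y) = √65.824 ≈ 8.1132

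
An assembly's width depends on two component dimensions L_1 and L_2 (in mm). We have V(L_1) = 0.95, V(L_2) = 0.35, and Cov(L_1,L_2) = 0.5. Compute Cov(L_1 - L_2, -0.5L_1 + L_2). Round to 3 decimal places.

Cov(L_1 - L_2, -0.5L_1 + L_2) = (1)(-0.5)V(L_1) + (-1)(1)V(L_2) + [(1)(1) + (-1)(-0.5)]Cov(L_1,L_2)
= -0.5·0.95 + -1·0.35 + 1.5·0.5 = -0.075

-0.075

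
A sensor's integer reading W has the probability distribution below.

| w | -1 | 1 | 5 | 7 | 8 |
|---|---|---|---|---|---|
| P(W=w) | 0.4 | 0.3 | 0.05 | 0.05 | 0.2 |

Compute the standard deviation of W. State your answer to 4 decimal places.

E[W] = (-1)(0.4) + (1)(0.3) + (5)(0.05) + (7)(0.05) + (8)(0.2) = 2.1
E[W²] = (-1)²(0.4) + (1)²(0.3) + (5)²(0.05) + (7)²(0.05) + (8)²(0.2) = 17.2
Var(W) = E[W²] − (E[W])² = 17.2 − (2.1)² = 12.79
σ(W) = √12.79 ≈ 3.5763

3.5763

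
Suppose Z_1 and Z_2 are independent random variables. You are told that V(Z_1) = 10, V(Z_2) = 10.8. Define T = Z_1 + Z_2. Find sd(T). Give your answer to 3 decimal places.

4.561

By independence, V(T) = (1)²V(Z_1) + (1)²V(Z_2)
= (1)²·10 + (1)²·10.8 = 20.8
sd(T) = √20.8 ≈ 4.561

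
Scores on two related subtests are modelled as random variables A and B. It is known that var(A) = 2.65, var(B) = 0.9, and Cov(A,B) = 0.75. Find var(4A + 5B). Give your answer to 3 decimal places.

94.900

var(4A + 5B) = (4)²·var(A) + (5)²·var(B) + 2·(4)·(5)·Cov(A,B)
= 16·2.65 + 25·0.9 + 40·0.75 = 94.9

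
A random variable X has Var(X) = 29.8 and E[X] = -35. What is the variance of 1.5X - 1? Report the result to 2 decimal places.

67.05

Var(1.5X - 1) = (1.5)²·Var(X) = 2.25·29.8 = 67.05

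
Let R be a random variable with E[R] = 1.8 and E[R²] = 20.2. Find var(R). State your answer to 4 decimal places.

16.9600

var(R) = 20.2 − (1.8)² = 16.96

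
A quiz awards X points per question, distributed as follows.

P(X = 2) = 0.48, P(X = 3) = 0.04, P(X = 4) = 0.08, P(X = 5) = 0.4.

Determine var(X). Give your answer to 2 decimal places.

E[X] = (2)(0.48) + (3)(0.04) + (4)(0.08) + (5)(0.4) = 3.4
E[X²] = (2)²(0.48) + (3)²(0.04) + (4)²(0.08) + (5)²(0.4) = 13.56
var(X) = E[X²] − (E[X])² = 13.56 − (3.4)² = 2

2.00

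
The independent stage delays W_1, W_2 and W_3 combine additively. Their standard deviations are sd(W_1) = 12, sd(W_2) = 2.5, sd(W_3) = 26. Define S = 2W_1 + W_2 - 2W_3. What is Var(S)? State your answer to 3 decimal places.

Var(W_1) = 144, Var(W_2) = 6.25, Var(W_3) = 676
By independence, Var(S) = (2)²Var(W_1) + (1)²Var(W_2) + (-2)²Var(W_3)
= (2)²·144 + (1)²·6.25 + (-2)²·676 = 3286.25

3286.250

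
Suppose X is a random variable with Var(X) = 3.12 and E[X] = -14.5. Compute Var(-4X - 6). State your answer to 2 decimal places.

49.92

Var(-4X - 6) = (-4)²·Var(X) = 16·3.12 = 49.92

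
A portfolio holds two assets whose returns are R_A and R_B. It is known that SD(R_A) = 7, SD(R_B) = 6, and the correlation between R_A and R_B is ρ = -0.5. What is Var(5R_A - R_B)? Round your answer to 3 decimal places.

Var(R_A) = (7)² = 49;  Var(R_B) = (6)² = 36
cov(R_A,R_B) = ρ·SD(R_A)·SD(R_B) = -0.5·7·6 = -21
Var(5R_A - R_B) = (5)²·Var(R_A) + (-1)²·Var(R_B) + 2·(5)·(-1)·cov(R_A,R_B)
= 25·49 + 1·36 + -10·-21 = 1471

1471.000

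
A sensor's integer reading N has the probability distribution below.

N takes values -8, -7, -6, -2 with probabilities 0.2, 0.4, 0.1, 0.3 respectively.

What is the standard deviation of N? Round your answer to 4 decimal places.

2.4166

E[N] = (-8)(0.2) + (-7)(0.4) + (-6)(0.1) + (-2)(0.3) = -5.6
E[N²] = (-8)²(0.2) + (-7)²(0.4) + (-6)²(0.1) + (-2)²(0.3) = 37.2
Var(N) = E[N²] − (E[N])² = 37.2 − (-5.6)² = 5.84
SD(N) = √5.84 ≈ 2.4166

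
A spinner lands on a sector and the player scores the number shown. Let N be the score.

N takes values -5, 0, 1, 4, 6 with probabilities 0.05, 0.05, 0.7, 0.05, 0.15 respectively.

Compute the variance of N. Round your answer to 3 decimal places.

E[N] = (-5)(0.05) + (0)(0.05) + (1)(0.7) + (4)(0.05) + (6)(0.15) = 1.55
E[N²] = (-5)²(0.05) + (0)²(0.05) + (1)²(0.7) + (4)²(0.05) + (6)²(0.15) = 8.15
V(N) = E[N²] − (E[N])² = 8.15 − (1.55)² = 5.7475

5.748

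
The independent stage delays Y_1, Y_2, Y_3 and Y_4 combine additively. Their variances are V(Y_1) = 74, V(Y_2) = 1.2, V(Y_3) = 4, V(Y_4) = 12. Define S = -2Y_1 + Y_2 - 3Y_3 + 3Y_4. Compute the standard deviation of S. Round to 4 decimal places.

21.0048

By independence, V(S) = (-2)²V(Y_1) + (1)²V(Y_2) + (-3)²V(Y_3) + (3)²V(Y_4)
= (-2)²·74 + (1)²·1.2 + (-3)²·4 + (3)²·12 = 441.2
sd(S) = √441.2 ≈ 21.0048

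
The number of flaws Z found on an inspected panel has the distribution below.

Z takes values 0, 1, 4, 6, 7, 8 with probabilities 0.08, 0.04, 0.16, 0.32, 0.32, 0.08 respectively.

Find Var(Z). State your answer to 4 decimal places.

E[Z] = (0)(0.08) + (1)(0.04) + (4)(0.16) + (6)(0.32) + (7)(0.32) + (8)(0.08) = 5.48
E[Z²] = (0)²(0.08) + (1)²(0.04) + (4)²(0.16) + (6)²(0.32) + (7)²(0.32) + (8)²(0.08) = 34.92
Var(Z) = E[Z²] − (E[Z])² = 34.92 − (5.48)² = 4.8896

4.8896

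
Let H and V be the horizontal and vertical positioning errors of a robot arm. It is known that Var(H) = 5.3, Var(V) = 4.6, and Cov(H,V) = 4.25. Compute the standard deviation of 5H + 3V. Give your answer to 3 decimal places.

Var(5H + 3V) = (5)²·Var(H) + (3)²·Var(V) + 2·(5)·(3)·Cov(H,V)
= 25·5.3 + 9·4.6 + 30·4.25 = 301.4
sd(5H + 3V) = √301.4 ≈ 17.361

17.361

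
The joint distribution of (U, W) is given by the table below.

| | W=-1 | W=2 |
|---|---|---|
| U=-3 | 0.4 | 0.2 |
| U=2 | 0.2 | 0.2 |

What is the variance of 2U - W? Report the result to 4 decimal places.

E[U] = -1,  E[W] = 0.2,  E[UW] = 0.4
V(U) = 7 − (-1)² = 6;  V(W) = 2.2 − (0.2)² = 2.16
Cov(U,W) = 0.4 − (-1)(0.2) = 0.6
V(2U - W) = (2)²·6 + (-1)²·2.16 + 2·(2)·(-1)·0.6 = 23.76

23.7600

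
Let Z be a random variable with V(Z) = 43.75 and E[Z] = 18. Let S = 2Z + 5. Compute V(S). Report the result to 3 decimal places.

V(2Z + 5) = (2)²·V(Z) = 4·43.75 = 175

175.000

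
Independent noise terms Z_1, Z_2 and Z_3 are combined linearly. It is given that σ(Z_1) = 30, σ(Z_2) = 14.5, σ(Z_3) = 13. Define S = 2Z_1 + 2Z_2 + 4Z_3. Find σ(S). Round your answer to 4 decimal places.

84.5281

var(Z_1) = 900, var(Z_2) = 210.25, var(Z_3) = 169
By independence, var(S) = (2)²var(Z_1) + (2)²var(Z_2) + (4)²var(Z_3)
= (2)²·900 + (2)²·210.25 + (4)²·169 = 7145
σ(S) = √7145 ≈ 84.5281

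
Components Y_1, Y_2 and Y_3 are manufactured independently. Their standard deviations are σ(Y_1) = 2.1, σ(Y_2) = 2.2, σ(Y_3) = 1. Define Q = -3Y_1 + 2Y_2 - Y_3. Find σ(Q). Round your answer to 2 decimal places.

var(Y_1) = 4.41, var(Y_2) = 4.84, var(Y_3) = 1
By independence, var(Q) = (-3)²var(Y_1) + (2)²var(Y_2) + (-1)²var(Y_3)
= (-3)²·4.41 + (2)²·4.84 + (-1)²·1 = 60.05
σ(Q) = √60.05 ≈ 7.75

7.75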